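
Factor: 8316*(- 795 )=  - 6611220 =- 2^2 * 3^4*5^1*7^1*11^1*53^1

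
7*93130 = 651910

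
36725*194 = 7124650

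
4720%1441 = 397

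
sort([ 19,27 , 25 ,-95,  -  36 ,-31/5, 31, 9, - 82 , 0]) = [ - 95, - 82 , - 36 , - 31/5 , 0 , 9,19, 25,27 , 31 ]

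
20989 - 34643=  - 13654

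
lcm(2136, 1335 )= 10680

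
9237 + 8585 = 17822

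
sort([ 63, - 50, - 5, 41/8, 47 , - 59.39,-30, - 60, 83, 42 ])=[ - 60, - 59.39, - 50, - 30, - 5, 41/8,  42 , 47,63, 83 ]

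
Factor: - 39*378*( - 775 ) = 11425050 = 2^1*3^4*5^2*7^1*13^1*31^1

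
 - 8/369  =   - 1 + 361/369  =  -0.02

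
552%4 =0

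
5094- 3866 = 1228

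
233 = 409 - 176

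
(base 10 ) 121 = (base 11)100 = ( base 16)79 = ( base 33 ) 3m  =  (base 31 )3s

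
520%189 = 142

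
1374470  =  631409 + 743061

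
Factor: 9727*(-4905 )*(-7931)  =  3^2 * 5^1*7^1*11^1*71^1*103^1*109^1*137^1 = 378395425485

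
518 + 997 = 1515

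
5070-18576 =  - 13506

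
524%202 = 120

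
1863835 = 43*43345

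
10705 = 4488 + 6217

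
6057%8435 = 6057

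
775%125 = 25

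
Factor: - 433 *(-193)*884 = 2^2*13^1*17^1*193^1*433^1=73874996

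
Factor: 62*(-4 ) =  - 2^3*31^1 = - 248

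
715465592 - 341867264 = 373598328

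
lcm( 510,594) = 50490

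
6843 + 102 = 6945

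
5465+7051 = 12516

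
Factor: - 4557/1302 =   -  2^(-1)*7^1  =  -7/2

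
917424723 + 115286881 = 1032711604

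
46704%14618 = 2850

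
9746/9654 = 4873/4827 = 1.01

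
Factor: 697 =17^1*41^1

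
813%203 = 1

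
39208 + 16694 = 55902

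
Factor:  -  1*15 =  - 3^1*5^1 = - 15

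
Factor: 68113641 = 3^1*3257^1*6971^1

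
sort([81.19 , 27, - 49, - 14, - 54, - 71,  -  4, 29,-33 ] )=[ - 71, - 54, - 49, - 33,  -  14, -4,27, 29,81.19]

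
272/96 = 17/6 = 2.83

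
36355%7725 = 5455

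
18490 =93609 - 75119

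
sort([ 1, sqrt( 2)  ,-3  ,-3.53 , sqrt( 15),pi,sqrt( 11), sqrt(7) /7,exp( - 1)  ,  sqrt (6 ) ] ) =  [-3.53, - 3,exp( - 1 ),sqrt(7)/7,1,sqrt(2 ),  sqrt(6 ), pi, sqrt ( 11),sqrt(15) ]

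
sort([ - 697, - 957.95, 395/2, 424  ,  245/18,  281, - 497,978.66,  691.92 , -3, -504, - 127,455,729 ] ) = [ - 957.95, - 697, - 504, - 497, - 127  , - 3,245/18,395/2, 281,424, 455,691.92,729,978.66 ] 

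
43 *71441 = 3071963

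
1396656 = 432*3233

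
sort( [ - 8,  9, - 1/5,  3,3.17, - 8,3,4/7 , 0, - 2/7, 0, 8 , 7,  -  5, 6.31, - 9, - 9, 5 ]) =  [ - 9,-9,-8, - 8, - 5, - 2/7, - 1/5, 0, 0 , 4/7, 3,  3, 3.17, 5,  6.31,  7, 8, 9 ] 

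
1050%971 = 79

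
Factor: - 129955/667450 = - 2^( - 1)*5^( - 1 ) * 47^1 * 79^1*1907^(  -  1 )= -3713/19070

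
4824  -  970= 3854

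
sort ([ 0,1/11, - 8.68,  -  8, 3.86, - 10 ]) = [  -  10, - 8.68, - 8,  0,1/11,3.86]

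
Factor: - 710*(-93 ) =66030 = 2^1*3^1 * 5^1*31^1*71^1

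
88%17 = 3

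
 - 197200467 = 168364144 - 365564611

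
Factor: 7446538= 2^1*11^1*271^1 * 1249^1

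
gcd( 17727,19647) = 3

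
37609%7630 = 7089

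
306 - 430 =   -  124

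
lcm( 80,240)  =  240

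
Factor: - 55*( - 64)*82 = 2^7*5^1  *  11^1 * 41^1 = 288640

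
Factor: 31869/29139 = 10623/9713 = 3^1*11^ ( - 1) * 883^(-1)*3541^1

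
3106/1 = 3106 =3106.00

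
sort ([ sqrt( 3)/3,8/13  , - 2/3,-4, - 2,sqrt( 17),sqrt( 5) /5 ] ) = [ - 4,  -  2,-2/3,sqrt(5) /5,sqrt( 3)/3,8/13,sqrt( 17 )] 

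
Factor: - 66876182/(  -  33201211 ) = 2^1 * 193^( - 1)*827^1*40433^1 * 172027^(  -  1)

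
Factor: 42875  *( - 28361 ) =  - 5^3 * 7^3 * 79^1*359^1 =- 1215977875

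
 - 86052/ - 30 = 14342/5 = 2868.40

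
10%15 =10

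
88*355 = 31240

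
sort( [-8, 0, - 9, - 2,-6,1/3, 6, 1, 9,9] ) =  [ - 9, - 8, - 6, - 2 , 0,1/3, 1,6,9,9]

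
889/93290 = 889/93290 = 0.01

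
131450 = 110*1195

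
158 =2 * 79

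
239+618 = 857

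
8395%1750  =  1395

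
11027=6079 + 4948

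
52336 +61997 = 114333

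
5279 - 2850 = 2429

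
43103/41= 1051  +  12/41 = 1051.29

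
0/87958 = 0 =0.00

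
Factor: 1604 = 2^2 * 401^1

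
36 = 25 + 11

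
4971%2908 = 2063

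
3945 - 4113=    - 168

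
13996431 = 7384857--6611574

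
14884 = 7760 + 7124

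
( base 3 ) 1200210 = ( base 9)1623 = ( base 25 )1ob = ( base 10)1236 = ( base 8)2324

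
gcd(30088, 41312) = 8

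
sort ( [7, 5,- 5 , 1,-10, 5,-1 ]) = [ - 10, - 5, -1,  1, 5,  5, 7]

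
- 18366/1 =- 18366=-18366.00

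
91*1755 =159705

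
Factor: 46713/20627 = 3^1*23^1*677^1*20627^( - 1 )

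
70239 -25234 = 45005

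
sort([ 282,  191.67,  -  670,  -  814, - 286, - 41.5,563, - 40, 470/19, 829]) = [ - 814, - 670,-286, - 41.5, - 40,470/19, 191.67,282, 563, 829 ] 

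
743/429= 1+314/429 = 1.73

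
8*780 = 6240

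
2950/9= 327 + 7/9 = 327.78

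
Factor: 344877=3^1*13^1 *37^1  *  239^1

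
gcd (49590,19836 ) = 9918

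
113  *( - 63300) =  - 7152900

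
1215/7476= 405/2492 = 0.16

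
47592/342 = 139 + 3/19=139.16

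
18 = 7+11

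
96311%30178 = 5777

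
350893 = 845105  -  494212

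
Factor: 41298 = 2^1*3^1*6883^1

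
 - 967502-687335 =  - 1654837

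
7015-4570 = 2445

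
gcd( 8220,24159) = 3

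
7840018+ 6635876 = 14475894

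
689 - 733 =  - 44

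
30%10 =0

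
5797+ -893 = 4904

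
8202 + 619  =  8821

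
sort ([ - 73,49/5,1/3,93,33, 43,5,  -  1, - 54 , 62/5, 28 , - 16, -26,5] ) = [ - 73, - 54, - 26, - 16,-1,  1/3,5,5,49/5,62/5,28,33,  43,  93 ] 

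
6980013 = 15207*459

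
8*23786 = 190288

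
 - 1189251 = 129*(-9219)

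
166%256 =166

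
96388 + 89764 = 186152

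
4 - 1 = 3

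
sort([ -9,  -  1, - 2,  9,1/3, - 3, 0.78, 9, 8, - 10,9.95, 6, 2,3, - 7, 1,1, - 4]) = [ - 10,  -  9,  -  7,  -  4,  -  3,-2, - 1,1/3,0.78,  1, 1,2,3,6, 8 , 9,9,9.95 ] 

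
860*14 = 12040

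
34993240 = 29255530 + 5737710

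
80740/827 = 80740/827 =97.63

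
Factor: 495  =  3^2 * 5^1*11^1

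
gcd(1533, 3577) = 511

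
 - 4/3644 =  - 1+910/911 = - 0.00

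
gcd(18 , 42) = 6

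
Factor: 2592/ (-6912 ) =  - 3/8 = -2^( - 3)* 3^1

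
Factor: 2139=3^1*23^1*31^1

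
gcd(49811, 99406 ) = 1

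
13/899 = 13/899 = 0.01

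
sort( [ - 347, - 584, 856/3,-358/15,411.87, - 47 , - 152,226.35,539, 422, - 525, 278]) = [-584, - 525, - 347 ,  -  152 , - 47, - 358/15,  226.35,278, 856/3,  411.87, 422, 539]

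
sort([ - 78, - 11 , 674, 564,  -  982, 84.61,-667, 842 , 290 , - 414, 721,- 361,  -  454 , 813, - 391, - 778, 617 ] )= [ - 982, - 778 ,-667, - 454,-414, - 391, - 361, - 78, - 11, 84.61, 290, 564, 617, 674 , 721, 813, 842] 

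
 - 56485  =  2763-59248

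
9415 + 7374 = 16789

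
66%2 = 0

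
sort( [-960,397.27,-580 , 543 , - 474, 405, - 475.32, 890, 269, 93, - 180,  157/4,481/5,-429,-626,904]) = [ - 960, - 626, - 580, - 475.32,-474 , - 429, - 180,157/4,93,481/5 , 269, 397.27,405,543,  890, 904]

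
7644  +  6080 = 13724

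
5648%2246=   1156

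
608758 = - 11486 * ( -53)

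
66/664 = 33/332 = 0.10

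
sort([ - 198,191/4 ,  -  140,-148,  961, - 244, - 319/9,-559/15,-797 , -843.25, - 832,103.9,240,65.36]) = [ - 843.25, - 832, - 797, - 244, - 198,-148, - 140, - 559/15,  -  319/9, 191/4,65.36, 103.9, 240,961]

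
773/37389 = 773/37389= 0.02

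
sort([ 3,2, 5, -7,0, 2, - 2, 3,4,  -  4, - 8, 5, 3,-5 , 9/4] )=[ - 8, - 7, - 5, - 4 ,-2, 0, 2, 2,9/4,3, 3, 3, 4, 5 , 5]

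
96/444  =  8/37 =0.22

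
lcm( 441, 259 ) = 16317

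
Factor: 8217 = 3^2*11^1*83^1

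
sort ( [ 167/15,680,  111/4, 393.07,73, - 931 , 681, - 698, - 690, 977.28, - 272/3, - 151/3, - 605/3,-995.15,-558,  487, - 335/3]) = [- 995.15, - 931,  -  698, - 690,  -  558, - 605/3, - 335/3, - 272/3, - 151/3, 167/15,111/4,73 , 393.07,487 , 680, 681, 977.28] 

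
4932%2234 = 464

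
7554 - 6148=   1406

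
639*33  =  21087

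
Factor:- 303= - 3^1*101^1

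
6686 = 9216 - 2530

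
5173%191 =16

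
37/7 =37/7 = 5.29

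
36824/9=36824/9 = 4091.56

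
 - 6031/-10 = 603 + 1/10 = 603.10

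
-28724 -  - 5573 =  - 23151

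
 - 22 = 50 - 72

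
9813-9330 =483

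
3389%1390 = 609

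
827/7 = 827/7 = 118.14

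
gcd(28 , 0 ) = 28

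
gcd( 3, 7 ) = 1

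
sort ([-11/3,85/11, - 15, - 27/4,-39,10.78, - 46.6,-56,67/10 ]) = [-56, - 46.6, - 39,-15, - 27/4, - 11/3,67/10, 85/11,10.78 ]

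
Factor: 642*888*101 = 2^4*3^2*37^1*101^1*107^1 = 57579696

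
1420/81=17  +  43/81 = 17.53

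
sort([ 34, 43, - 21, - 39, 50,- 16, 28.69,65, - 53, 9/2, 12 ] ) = [ - 53,  -  39, - 21, - 16,9/2, 12,28.69,34, 43,50 , 65] 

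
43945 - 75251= - 31306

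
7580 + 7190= 14770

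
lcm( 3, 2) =6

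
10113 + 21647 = 31760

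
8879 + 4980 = 13859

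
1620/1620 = 1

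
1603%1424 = 179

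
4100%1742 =616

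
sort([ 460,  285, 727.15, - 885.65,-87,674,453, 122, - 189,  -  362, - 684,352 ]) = [ - 885.65,-684,-362, - 189 ,-87,122,285, 352,453,460, 674, 727.15] 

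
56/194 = 28/97  =  0.29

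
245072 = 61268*4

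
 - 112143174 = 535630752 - 647773926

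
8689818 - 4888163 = 3801655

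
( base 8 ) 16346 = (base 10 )7398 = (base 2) 1110011100110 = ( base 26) aoe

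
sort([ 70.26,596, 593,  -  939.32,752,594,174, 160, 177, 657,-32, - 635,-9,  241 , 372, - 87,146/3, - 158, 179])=[-939.32, -635, - 158,  -  87,  -  32 , - 9 , 146/3 , 70.26, 160,174,177,179, 241, 372, 593,594,  596, 657, 752 ] 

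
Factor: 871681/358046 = 2^( - 1)*13^( - 1)*47^( - 1)*293^( - 1 )*871681^1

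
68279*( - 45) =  -3072555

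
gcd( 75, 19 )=1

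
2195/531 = 4 + 71/531 = 4.13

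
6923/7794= 6923/7794 =0.89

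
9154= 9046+108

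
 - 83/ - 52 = 83/52 = 1.60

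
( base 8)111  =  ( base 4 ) 1021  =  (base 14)53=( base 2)1001001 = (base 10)73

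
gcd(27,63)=9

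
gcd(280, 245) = 35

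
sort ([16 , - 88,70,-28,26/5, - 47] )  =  [ - 88, - 47, - 28,26/5,16,70] 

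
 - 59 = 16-75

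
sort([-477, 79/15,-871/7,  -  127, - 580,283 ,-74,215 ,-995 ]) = [ - 995,-580,- 477,- 127, - 871/7,-74, 79/15, 215 , 283 ]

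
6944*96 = 666624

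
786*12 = 9432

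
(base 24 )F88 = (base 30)9OK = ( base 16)2288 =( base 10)8840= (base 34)7M0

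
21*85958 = 1805118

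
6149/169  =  473/13=36.38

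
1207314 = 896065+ 311249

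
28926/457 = 63 + 135/457 = 63.30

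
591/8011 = 591/8011 = 0.07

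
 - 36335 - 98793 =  - 135128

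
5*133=665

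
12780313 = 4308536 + 8471777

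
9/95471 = 9/95471 = 0.00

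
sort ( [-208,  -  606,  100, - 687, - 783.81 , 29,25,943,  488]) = [ - 783.81, - 687,  -  606, - 208 , 25, 29,100, 488, 943]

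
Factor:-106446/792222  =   - 29^( -2)*113^1 = - 113/841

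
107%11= 8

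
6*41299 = 247794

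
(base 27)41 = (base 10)109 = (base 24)4d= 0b1101101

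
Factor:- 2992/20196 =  - 4/27 = -2^2*3^(  -  3 ) 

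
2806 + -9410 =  - 6604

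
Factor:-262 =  - 2^1*131^1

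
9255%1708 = 715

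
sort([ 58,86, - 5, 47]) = [ - 5, 47, 58,86]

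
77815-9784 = 68031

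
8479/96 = 88 + 31/96 = 88.32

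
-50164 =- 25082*2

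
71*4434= 314814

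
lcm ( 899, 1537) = 47647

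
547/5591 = 547/5591 = 0.10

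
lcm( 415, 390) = 32370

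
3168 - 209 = 2959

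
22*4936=108592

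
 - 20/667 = -1 + 647/667 = -0.03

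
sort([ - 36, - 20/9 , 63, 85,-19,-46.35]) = [ - 46.35,  -  36 ,-19, - 20/9, 63, 85] 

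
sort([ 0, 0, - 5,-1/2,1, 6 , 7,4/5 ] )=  [ - 5,-1/2,0, 0,4/5,1,  6,7 ]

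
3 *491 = 1473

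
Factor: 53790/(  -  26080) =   -  33/16 =-2^( - 4)*3^1*11^1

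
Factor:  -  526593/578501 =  - 3^1*7^ (-1 )*11^( - 2) * 257^1 = - 771/847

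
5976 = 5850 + 126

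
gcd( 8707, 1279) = 1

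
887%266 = 89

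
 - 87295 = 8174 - 95469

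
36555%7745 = 5575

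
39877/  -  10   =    -  3988+3/10 = -3987.70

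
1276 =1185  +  91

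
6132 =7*876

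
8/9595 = 8/9595 = 0.00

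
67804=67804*1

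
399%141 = 117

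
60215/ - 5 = -12043 + 0/1 = - 12043.00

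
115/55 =23/11 = 2.09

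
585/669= 195/223 = 0.87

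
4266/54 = 79 =79.00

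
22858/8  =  2857+1/4 =2857.25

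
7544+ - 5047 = 2497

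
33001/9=33001/9 = 3666.78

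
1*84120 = 84120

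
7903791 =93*84987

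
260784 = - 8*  ( - 32598 ) 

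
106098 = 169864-63766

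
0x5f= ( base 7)164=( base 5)340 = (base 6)235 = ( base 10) 95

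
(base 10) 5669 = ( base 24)9K5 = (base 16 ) 1625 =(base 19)FD7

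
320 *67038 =21452160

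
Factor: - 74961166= -2^1*7^1*5354369^1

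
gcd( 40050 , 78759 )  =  9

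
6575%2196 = 2183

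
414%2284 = 414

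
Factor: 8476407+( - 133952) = 8342455 =5^1*11^1 * 151681^1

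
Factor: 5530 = 2^1*5^1*7^1*79^1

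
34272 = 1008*34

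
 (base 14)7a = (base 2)1101100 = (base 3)11000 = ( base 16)6C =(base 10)108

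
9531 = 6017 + 3514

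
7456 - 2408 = 5048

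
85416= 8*10677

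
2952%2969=2952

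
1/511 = 1/511 = 0.00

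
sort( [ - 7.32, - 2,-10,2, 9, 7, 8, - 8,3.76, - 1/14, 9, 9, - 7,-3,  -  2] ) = [-10,-8, - 7.32, - 7, - 3, - 2,-2 , - 1/14, 2,  3.76,7, 8, 9, 9, 9]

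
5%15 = 5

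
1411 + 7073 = 8484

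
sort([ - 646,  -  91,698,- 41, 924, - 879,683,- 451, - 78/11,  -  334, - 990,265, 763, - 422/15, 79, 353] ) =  [ - 990, - 879, - 646, - 451, - 334, - 91,- 41,- 422/15, - 78/11, 79, 265, 353,683, 698, 763, 924]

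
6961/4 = 6961/4 = 1740.25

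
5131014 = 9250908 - 4119894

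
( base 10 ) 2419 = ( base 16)973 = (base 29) 2PC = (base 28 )32b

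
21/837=7/279 = 0.03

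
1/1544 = 1/1544 =0.00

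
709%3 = 1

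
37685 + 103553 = 141238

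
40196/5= 40196/5 = 8039.20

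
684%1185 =684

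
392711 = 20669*19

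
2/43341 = 2/43341 = 0.00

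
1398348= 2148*651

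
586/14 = 41 + 6/7 = 41.86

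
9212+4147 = 13359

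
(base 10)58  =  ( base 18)34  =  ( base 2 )111010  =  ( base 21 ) 2G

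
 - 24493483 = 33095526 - 57589009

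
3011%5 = 1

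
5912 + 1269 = 7181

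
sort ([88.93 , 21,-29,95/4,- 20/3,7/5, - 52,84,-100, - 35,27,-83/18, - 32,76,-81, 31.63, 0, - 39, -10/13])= [ - 100, - 81 , - 52, - 39 ,  -  35, - 32, - 29, - 20/3 ,- 83/18, - 10/13,  0,7/5, 21,95/4,  27,31.63, 76,  84, 88.93 ] 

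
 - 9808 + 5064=-4744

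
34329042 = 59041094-24712052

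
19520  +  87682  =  107202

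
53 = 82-29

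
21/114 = 7/38 = 0.18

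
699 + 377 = 1076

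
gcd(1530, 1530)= 1530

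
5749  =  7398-1649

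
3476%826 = 172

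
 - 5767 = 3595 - 9362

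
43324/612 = 10831/153 = 70.79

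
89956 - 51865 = 38091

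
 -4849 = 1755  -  6604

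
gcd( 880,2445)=5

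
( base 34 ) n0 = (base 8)1416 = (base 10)782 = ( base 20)1J2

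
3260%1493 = 274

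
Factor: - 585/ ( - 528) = 2^(-4)*3^1*5^1*11^(-1) * 13^1 = 195/176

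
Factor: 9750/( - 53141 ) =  - 2^1*3^1*5^3*11^( - 1)*13^1*4831^ ( - 1 ) 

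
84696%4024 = 192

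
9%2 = 1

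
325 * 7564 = 2458300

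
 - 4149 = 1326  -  5475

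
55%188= 55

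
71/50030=71/50030 =0.00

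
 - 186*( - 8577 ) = 1595322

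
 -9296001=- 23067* 403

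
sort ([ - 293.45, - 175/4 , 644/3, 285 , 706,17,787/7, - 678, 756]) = [ - 678, - 293.45, - 175/4,17 , 787/7, 644/3 , 285, 706 , 756 ] 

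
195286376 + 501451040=696737416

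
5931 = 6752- 821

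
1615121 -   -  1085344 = 2700465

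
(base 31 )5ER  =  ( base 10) 5266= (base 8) 12222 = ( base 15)1861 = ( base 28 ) 6K2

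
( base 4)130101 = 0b11100010001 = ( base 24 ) 339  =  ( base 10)1809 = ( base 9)2430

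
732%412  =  320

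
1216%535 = 146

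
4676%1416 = 428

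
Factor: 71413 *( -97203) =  - 6941557839 = -3^1*32401^1* 71413^1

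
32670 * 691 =22574970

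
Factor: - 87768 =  - 2^3*3^2*23^1*53^1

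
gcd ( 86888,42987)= 1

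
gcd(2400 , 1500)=300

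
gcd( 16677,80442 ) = 981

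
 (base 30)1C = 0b101010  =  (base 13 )33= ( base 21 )20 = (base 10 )42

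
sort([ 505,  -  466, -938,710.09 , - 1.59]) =[ - 938, - 466, - 1.59,505 , 710.09]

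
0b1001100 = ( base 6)204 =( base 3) 2211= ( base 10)76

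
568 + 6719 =7287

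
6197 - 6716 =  - 519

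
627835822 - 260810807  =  367025015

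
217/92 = 217/92 = 2.36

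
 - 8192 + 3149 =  - 5043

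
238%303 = 238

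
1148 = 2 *574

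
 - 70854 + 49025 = - 21829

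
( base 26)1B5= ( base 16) 3C7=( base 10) 967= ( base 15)447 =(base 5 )12332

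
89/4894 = 89/4894 = 0.02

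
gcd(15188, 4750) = 2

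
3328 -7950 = - 4622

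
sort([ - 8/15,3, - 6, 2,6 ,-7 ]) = [- 7,  -  6, - 8/15,2,3 , 6 ] 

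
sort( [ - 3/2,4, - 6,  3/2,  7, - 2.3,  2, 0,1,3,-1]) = [ - 6, - 2.3,-3/2, - 1, 0, 1,3/2,2,3,4, 7 ] 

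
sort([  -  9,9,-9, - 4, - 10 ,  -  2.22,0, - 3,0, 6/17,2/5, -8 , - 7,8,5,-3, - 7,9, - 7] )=[-10,  -  9 ,-9, - 8,-7, - 7, -7,  -  4,-3, - 3,-2.22,0,0,6/17, 2/5,5, 8,9,  9]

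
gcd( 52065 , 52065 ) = 52065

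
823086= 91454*9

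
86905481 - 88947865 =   -  2042384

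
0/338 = 0= 0.00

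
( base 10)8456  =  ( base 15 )278B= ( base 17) 1C47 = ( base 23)fmf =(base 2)10000100001000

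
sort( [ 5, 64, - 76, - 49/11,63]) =[  -  76, - 49/11, 5 , 63, 64]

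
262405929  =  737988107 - 475582178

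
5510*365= 2011150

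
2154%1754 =400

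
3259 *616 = 2007544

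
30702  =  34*903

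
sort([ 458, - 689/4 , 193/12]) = [ - 689/4, 193/12,458 ] 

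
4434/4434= 1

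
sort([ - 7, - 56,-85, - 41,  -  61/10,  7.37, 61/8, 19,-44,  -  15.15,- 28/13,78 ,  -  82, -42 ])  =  [ - 85, - 82, - 56,  -  44,-42,-41, - 15.15 ,-7 ,- 61/10,- 28/13, 7.37,61/8, 19,78]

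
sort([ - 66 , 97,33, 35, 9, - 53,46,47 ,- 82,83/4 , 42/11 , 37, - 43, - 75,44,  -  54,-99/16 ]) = [ - 82, - 75, - 66, - 54, - 53, - 43 , - 99/16,42/11,9, 83/4,33,  35,37,44,46,47,97] 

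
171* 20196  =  3453516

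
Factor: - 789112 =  - 2^3 * 98639^1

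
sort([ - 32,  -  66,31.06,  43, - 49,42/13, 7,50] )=[- 66 , - 49, - 32, 42/13, 7, 31.06, 43,50]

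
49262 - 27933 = 21329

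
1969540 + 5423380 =7392920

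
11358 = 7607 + 3751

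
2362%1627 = 735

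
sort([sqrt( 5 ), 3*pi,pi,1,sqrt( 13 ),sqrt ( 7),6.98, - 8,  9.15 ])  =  [ - 8,1,sqrt( 5),sqrt(7 ), pi,sqrt ( 13 ),6.98,9.15, 3*pi]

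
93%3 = 0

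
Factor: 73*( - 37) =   -  2701 = -37^1 *73^1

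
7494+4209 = 11703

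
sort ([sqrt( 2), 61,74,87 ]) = [ sqrt( 2),61,74,  87] 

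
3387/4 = 846  +  3/4 =846.75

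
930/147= 6 + 16/49 = 6.33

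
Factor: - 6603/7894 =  - 2^( - 1)*3^1*31^1*71^1 * 3947^( - 1)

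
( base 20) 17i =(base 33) gu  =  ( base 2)1000101110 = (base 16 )22E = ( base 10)558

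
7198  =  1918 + 5280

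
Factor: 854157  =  3^1*  101^1*2819^1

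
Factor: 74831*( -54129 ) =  - 3^1*18043^1* 74831^1= - 4050527199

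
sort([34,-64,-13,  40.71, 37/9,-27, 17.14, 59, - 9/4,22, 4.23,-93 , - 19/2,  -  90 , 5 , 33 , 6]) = [ - 93, - 90, - 64, -27, - 13, - 19/2,- 9/4, 37/9 , 4.23,5 , 6,  17.14,22,33,34 , 40.71 , 59]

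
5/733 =5/733 = 0.01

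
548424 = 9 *60936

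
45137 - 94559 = -49422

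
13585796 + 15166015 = 28751811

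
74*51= 3774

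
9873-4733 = 5140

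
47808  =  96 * 498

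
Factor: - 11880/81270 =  - 44/301= - 2^2*7^(-1) * 11^1 * 43^(-1)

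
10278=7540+2738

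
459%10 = 9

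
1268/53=1268/53=23.92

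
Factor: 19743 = 3^1*6581^1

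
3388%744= 412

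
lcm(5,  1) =5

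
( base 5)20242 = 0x52A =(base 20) 362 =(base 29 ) 1GH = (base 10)1322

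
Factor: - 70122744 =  - 2^3*3^2*31^1 * 89^1 *353^1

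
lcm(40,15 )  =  120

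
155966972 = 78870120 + 77096852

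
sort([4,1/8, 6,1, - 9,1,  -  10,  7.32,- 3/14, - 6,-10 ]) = [ - 10, - 10,-9, - 6,- 3/14,  1/8 , 1,1,4, 6,7.32 ]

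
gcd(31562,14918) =2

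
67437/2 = 67437/2 = 33718.50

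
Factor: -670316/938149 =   -  2^2*83^( - 1)*89^( - 1)*113^1*127^( - 1) *1483^1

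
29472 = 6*4912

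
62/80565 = 62/80565 = 0.00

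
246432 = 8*30804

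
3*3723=11169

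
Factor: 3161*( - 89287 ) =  - 282236207=- 11^1  *29^1*109^1 * 8117^1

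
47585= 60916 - 13331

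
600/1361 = 600/1361 = 0.44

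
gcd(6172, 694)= 2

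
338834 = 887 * 382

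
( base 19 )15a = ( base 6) 2054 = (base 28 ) gi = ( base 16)1d2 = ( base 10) 466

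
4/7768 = 1/1942  =  0.00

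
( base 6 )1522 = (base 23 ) hj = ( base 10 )410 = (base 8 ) 632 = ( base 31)D7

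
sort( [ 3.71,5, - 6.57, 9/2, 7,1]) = [-6.57, 1 , 3.71, 9/2, 5, 7] 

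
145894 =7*20842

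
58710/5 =11742 = 11742.00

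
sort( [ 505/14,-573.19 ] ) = [ - 573.19,505/14]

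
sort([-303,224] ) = [ - 303,224]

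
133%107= 26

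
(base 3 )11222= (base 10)134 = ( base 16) 86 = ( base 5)1014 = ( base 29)4i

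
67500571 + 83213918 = 150714489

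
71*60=4260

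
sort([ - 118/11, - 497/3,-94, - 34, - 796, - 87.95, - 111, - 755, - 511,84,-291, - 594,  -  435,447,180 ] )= [ - 796, - 755, - 594, - 511, - 435 , - 291,  -  497/3,-111,-94, - 87.95,-34, - 118/11,84, 180,447]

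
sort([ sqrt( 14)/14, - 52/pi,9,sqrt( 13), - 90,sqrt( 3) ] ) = [-90,-52/pi,sqrt( 14) /14,sqrt( 3 ), sqrt( 13), 9 ] 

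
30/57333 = 10/19111  =  0.00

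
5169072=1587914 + 3581158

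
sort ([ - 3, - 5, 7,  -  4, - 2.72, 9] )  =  [ - 5, - 4, - 3,-2.72,7, 9 ] 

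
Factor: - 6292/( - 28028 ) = 11/49 = 7^( - 2 ) * 11^1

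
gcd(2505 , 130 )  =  5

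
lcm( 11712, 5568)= 339648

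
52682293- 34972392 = 17709901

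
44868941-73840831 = - 28971890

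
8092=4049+4043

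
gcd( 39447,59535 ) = 81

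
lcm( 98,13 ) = 1274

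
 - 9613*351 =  - 3374163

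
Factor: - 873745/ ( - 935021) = 5^1*174749^1 *935021^( - 1) 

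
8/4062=4/2031  =  0.00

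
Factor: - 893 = -19^1*47^1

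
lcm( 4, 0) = 0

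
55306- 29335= 25971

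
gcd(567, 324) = 81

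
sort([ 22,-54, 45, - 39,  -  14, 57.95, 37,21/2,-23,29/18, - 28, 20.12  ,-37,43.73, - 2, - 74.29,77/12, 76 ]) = [  -  74.29, - 54, - 39,  -  37, - 28,  -  23, - 14, - 2,29/18, 77/12,21/2,20.12, 22, 37, 43.73,45,57.95,76 ]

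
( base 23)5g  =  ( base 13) a1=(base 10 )131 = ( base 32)43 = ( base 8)203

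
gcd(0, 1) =1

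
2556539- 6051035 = -3494496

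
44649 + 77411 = 122060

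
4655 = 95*49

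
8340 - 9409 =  - 1069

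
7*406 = 2842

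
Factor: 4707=3^2 *523^1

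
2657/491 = 2657/491=5.41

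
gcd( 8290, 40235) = 5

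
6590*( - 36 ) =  - 237240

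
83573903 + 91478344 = 175052247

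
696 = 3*232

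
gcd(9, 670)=1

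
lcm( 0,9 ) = 0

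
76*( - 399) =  - 30324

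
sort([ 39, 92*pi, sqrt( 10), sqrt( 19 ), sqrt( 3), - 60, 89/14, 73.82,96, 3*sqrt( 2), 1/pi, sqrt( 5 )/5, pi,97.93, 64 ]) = [ - 60,1/pi,sqrt( 5)/5,sqrt( 3), pi,  sqrt( 10 ), 3*sqrt ( 2 ),sqrt( 19 ),  89/14,39,  64, 73.82, 96,97.93, 92*pi]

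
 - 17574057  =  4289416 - 21863473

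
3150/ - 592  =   - 6+201/296 = -5.32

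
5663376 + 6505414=12168790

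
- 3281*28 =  - 91868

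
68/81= 68/81 = 0.84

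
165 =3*55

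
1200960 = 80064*15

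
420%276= 144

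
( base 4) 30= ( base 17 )c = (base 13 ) c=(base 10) 12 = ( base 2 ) 1100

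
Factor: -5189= - 5189^1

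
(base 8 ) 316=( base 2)11001110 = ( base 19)AG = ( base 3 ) 21122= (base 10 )206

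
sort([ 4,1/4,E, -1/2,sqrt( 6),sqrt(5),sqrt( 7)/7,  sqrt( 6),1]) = [ - 1/2,1/4,sqrt(7)/7,1,sqrt( 5),sqrt( 6 ),sqrt(6 ), E,4 ]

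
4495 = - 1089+5584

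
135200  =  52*2600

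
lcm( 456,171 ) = 1368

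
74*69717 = 5159058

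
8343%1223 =1005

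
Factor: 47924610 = 2^1*3^1*5^1*887^1*1801^1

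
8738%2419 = 1481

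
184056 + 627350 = 811406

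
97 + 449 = 546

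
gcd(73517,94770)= 1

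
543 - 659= -116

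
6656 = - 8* ( - 832)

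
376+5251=5627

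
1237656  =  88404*14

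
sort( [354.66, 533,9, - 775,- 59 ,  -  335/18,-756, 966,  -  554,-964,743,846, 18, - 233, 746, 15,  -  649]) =[  -  964,  -  775,  -  756, - 649, - 554, - 233, - 59, - 335/18, 9 , 15,18, 354.66, 533 , 743,746, 846, 966 ]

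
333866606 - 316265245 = 17601361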